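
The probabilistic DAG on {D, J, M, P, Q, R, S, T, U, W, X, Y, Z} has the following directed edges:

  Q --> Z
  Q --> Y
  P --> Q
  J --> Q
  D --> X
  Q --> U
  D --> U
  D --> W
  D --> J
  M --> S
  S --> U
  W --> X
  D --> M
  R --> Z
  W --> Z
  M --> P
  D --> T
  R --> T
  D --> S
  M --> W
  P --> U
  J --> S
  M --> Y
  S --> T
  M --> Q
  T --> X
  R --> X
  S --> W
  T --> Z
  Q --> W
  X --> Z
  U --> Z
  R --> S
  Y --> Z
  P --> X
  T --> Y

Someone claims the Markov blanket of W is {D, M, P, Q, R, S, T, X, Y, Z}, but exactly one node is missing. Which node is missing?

A node's Markov blanket = Pa ∪ Ch ∪ (parents of Ch other than the node itself).
W's parents: D, M, Q, S.
W has children X, Z.
Parents of each child, excluding W:
  X's other parents are D, P, R, T.
  Z's other parents are Q, R, T, U, X, Y.
MB(W) = {D, M, P, Q, R, S, T, U, X, Y, Z}.
Comparing with the claimed set, U is missing.

U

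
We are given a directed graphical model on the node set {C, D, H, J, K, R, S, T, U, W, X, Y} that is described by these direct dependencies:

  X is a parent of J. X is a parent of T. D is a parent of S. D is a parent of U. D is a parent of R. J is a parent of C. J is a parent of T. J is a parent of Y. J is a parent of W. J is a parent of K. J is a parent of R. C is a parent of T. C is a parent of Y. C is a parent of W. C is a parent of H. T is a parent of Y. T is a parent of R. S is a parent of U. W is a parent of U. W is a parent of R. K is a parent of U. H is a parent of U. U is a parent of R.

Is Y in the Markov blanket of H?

No

Pa(H) = {C}.
H has child U.
Co-parents of H (other parents of its children):
  U's other parents are D, K, S, W.
MB(H) = {C, D, K, S, U, W}; Y is not in this set.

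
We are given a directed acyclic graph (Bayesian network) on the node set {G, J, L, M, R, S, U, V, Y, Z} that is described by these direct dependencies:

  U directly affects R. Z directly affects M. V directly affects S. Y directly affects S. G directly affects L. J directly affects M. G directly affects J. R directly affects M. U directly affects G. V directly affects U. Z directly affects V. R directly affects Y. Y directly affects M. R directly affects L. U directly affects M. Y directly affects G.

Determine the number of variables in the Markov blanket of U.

A node's Markov blanket = Pa ∪ Ch ∪ (parents of Ch other than the node itself).
U's parents: V.
Children of U: G, M, R.
Other parents of U's children:
  R: —
  G: Y
  M: J, R, Y, Z
MB(U) = {G, J, M, R, V, Y, Z}, which has 7 nodes.

7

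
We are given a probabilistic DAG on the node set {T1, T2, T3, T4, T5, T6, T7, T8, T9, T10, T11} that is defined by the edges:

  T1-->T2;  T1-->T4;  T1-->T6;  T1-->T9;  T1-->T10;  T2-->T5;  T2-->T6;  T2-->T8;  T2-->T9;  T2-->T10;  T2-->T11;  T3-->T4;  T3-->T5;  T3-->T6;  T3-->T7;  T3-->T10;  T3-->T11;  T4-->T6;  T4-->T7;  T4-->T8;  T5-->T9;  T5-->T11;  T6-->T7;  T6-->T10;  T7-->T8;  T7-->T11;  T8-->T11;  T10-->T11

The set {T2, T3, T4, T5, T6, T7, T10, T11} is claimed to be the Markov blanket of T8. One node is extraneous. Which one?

T6

Parents of T8: T2, T4, T7.
Ch(T8) = {T11}.
Co-parents of T8 (other parents of its children):
  parents(T11) \ {T8} = {T2, T3, T5, T7, T10}.
MB(T8) = {T2, T3, T4, T5, T7, T10, T11}.
T6 is neither a parent, child, nor co-parent of T8, so it does not belong.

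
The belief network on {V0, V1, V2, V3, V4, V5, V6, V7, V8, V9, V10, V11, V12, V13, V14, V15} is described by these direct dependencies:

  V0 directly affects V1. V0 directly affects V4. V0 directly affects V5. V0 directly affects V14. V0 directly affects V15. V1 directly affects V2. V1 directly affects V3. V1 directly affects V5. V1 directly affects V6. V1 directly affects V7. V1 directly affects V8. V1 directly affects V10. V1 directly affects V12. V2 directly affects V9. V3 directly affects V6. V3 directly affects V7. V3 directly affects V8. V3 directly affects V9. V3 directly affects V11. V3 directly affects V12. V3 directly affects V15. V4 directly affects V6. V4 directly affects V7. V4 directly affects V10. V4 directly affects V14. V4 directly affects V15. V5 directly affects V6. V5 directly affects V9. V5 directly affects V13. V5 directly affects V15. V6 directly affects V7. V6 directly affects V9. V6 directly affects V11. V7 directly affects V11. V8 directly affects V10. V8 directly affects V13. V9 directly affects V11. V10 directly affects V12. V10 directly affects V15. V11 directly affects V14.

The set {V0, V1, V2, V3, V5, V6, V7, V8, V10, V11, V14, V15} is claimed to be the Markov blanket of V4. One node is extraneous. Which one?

Parents of V4: V0.
V4's children: V6, V7, V10, V14, V15.
Co-parents of V4 (other parents of its children):
  V6: V1, V3, V5
  V7: V1, V3, V6
  V10: V1, V8
  V14: V0, V11
  V15: V0, V3, V5, V10
MB(V4) = {V0, V1, V3, V5, V6, V7, V8, V10, V11, V14, V15}.
V2 is neither a parent, child, nor co-parent of V4, so it does not belong.

V2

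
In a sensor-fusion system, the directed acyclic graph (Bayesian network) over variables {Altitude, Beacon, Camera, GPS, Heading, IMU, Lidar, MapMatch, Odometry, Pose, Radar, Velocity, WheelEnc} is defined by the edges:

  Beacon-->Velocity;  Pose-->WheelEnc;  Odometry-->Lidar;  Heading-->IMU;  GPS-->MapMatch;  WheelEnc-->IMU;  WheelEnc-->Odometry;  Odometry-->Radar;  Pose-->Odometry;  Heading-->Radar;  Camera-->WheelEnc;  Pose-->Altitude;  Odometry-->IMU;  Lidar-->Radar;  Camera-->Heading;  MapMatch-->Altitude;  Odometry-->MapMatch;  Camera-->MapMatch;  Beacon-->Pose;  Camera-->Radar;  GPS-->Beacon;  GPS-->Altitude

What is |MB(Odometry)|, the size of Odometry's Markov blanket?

9

Pa(Odometry) = {Pose, WheelEnc}.
Odometry has children IMU, Lidar, MapMatch, Radar.
Parents of each child, excluding Odometry:
  parents(MapMatch) \ {Odometry} = {Camera, GPS}.
  Lidar: no additional parents.
  parents(IMU) \ {Odometry} = {Heading, WheelEnc}.
  Radar also has parents Camera, Heading, Lidar.
MB(Odometry) = {Camera, GPS, Heading, IMU, Lidar, MapMatch, Pose, Radar, WheelEnc}, which has 9 nodes.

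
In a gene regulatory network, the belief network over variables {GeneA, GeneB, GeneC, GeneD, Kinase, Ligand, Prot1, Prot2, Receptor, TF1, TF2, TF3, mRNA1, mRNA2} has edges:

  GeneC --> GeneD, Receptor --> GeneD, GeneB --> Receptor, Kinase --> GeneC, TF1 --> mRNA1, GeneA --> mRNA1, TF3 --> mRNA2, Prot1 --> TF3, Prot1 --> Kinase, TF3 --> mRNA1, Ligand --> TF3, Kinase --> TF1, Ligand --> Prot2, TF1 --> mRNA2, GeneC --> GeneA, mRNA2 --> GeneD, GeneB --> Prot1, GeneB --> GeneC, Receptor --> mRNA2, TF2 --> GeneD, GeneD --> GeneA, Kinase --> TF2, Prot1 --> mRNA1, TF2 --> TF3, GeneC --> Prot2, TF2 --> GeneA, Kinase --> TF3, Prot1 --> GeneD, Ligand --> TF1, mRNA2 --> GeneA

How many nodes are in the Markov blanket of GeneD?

Ch(GeneD) = {GeneA}.
GeneD has parents GeneC, Prot1, Receptor, TF2, mRNA2.
Other parents of GeneD's children:
  GeneA also has parents GeneC, TF2, mRNA2.
MB(GeneD) = {GeneA, GeneC, Prot1, Receptor, TF2, mRNA2}, which has 6 nodes.

6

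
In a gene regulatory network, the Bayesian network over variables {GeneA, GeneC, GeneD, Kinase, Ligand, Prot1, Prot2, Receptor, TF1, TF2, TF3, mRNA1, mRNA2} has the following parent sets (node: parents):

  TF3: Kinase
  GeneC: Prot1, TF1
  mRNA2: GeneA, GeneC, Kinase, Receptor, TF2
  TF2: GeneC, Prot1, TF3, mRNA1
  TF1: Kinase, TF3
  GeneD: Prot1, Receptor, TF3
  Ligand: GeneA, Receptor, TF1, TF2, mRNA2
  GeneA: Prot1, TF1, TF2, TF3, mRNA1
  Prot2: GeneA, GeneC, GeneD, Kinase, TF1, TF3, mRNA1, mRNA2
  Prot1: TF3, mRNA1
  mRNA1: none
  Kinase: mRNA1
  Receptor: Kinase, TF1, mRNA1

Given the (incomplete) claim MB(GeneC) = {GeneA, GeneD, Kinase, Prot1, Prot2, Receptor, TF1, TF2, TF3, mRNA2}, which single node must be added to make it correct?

Parents of GeneC: Prot1, TF1.
GeneC's children: Prot2, TF2, mRNA2.
Parents of each child, excluding GeneC:
  parents(TF2) \ {GeneC} = {Prot1, TF3, mRNA1}.
  parents(mRNA2) \ {GeneC} = {GeneA, Kinase, Receptor, TF2}.
  parents(Prot2) \ {GeneC} = {GeneA, GeneD, Kinase, TF1, TF3, mRNA1, mRNA2}.
MB(GeneC) = {GeneA, GeneD, Kinase, Prot1, Prot2, Receptor, TF1, TF2, TF3, mRNA1, mRNA2}.
Comparing with the claimed set, mRNA1 is missing.

mRNA1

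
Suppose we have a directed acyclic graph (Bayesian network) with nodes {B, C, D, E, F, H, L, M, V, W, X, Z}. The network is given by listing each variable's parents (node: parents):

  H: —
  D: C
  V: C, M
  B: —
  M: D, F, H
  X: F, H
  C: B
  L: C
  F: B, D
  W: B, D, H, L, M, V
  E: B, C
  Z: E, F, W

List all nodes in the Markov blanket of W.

The Markov blanket of a node is its parents, its children, and the other parents of its children.
W has parents B, D, H, L, M, V.
W has child Z.
For each child, the remaining parents (spouses of W):
  Z's other parents are E, F.
MB(W) = {B, D, E, F, H, L, M, V, Z}.

{B, D, E, F, H, L, M, V, Z}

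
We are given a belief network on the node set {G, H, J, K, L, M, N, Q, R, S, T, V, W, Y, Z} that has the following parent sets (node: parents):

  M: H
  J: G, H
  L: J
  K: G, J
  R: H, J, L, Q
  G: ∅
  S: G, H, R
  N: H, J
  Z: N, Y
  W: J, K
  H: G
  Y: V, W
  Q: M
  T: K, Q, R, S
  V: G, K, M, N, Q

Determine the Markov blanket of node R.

{G, H, J, K, L, Q, S, T}

Recall MB(v) = parents ∪ children ∪ spouses, where spouses are the other parents of v's children.
Parents of R: H, J, L, Q.
Ch(R) = {S, T}.
Co-parents of R (other parents of its children):
  parents(S) \ {R} = {G, H}.
  T's other parents are K, Q, S.
So the Markov blanket of R is {G, H, J, K, L, Q, S, T}.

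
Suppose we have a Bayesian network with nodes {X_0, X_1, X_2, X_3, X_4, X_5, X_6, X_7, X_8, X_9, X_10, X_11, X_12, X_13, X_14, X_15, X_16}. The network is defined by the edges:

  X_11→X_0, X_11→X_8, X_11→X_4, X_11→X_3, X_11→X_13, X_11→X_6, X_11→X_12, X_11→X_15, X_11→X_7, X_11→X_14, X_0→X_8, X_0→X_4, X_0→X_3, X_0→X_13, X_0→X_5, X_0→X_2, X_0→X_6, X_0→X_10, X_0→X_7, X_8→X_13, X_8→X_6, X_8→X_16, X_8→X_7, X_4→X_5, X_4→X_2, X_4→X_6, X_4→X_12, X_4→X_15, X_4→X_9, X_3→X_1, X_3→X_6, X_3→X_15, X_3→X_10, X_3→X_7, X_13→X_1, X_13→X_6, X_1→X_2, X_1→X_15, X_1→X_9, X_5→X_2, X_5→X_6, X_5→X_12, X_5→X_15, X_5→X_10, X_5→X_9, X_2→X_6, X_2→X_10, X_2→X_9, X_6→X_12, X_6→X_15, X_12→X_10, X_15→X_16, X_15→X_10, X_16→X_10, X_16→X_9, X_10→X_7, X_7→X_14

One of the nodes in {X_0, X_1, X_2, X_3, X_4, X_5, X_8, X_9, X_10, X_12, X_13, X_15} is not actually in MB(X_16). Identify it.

X_16's parents: X_8, X_15.
Ch(X_16) = {X_9, X_10}.
Other parents of X_16's children:
  X_10: X_0, X_2, X_3, X_5, X_12, X_15
  X_9: X_1, X_2, X_4, X_5
MB(X_16) = {X_0, X_1, X_2, X_3, X_4, X_5, X_8, X_9, X_10, X_12, X_15}.
X_13 is neither a parent, child, nor co-parent of X_16, so it does not belong.

X_13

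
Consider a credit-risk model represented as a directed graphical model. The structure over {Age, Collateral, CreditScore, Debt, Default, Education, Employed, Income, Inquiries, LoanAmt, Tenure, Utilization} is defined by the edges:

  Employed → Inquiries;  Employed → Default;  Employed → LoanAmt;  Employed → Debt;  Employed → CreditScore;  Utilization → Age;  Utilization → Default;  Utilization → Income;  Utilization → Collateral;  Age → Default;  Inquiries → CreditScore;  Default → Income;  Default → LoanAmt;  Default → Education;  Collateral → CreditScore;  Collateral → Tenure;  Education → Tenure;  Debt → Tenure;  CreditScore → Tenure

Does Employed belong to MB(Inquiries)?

Yes

Employed is a parent of Inquiries.
So Employed ∈ MB(Inquiries).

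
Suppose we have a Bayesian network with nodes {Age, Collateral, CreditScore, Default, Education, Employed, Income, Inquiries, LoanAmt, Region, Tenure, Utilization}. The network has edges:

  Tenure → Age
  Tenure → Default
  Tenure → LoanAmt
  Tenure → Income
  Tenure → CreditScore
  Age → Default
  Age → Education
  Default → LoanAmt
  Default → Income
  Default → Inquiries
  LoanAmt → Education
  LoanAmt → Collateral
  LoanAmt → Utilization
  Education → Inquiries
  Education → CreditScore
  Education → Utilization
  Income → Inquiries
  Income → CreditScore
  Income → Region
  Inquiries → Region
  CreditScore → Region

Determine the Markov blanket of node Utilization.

{Education, LoanAmt}

Recall MB(v) = parents ∪ children ∪ spouses, where spouses are the other parents of v's children.
Children of Utilization: none.
Parents of Utilization: Education, LoanAmt.
Utilization has no children, so there are no co-parents.
MB(Utilization) = {Education, LoanAmt}.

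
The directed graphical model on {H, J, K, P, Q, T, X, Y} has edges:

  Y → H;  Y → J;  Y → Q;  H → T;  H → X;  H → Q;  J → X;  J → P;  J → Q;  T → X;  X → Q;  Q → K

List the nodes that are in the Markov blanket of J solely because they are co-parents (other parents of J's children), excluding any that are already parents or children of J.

{H, T}

Children of J: P, Q, X.
  X: H, T
  P: —
  Q: H, X, Y
Excluding nodes already adjacent to J (P, Q, X, Y), the co-parent-only contribution is {H, T}.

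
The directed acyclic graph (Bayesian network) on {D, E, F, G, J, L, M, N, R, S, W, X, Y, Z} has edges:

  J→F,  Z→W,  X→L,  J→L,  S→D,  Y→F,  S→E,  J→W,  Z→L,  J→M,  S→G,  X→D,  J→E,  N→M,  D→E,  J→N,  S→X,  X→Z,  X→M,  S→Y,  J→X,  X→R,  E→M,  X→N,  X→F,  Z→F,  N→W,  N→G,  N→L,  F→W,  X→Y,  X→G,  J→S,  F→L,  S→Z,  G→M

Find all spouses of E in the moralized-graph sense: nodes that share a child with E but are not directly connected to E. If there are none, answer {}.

Children of E: M.
  M: G, J, N, X
Excluding nodes already adjacent to E (D, J, M, S), the co-parent-only contribution is {G, N, X}.

{G, N, X}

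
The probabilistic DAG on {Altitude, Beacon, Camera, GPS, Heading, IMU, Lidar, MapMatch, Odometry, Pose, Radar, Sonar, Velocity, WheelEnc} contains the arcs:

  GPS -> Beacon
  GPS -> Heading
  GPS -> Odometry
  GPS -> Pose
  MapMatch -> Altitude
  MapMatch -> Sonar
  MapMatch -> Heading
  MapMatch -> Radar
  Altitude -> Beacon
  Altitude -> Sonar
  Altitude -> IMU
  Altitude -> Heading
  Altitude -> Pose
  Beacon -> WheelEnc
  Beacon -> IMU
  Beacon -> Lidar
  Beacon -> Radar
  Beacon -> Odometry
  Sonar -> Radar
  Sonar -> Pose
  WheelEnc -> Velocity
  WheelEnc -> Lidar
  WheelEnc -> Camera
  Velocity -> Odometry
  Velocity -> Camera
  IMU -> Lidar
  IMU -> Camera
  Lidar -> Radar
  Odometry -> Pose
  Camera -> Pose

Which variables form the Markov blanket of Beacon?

Recall MB(v) = parents ∪ children ∪ spouses, where spouses are the other parents of v's children.
Ch(Beacon) = {IMU, Lidar, Odometry, Radar, WheelEnc}.
Beacon has parents Altitude, GPS.
Parents of each child, excluding Beacon:
  WheelEnc: —
  IMU: Altitude
  Lidar: IMU, WheelEnc
  Radar: Lidar, MapMatch, Sonar
  Odometry: GPS, Velocity
Union: {Altitude, GPS} ∪ {IMU, Lidar, Odometry, Radar, WheelEnc} ∪ {Altitude, GPS, IMU, Lidar, MapMatch, Sonar, Velocity, WheelEnc} = {Altitude, GPS, IMU, Lidar, MapMatch, Odometry, Radar, Sonar, Velocity, WheelEnc}.

{Altitude, GPS, IMU, Lidar, MapMatch, Odometry, Radar, Sonar, Velocity, WheelEnc}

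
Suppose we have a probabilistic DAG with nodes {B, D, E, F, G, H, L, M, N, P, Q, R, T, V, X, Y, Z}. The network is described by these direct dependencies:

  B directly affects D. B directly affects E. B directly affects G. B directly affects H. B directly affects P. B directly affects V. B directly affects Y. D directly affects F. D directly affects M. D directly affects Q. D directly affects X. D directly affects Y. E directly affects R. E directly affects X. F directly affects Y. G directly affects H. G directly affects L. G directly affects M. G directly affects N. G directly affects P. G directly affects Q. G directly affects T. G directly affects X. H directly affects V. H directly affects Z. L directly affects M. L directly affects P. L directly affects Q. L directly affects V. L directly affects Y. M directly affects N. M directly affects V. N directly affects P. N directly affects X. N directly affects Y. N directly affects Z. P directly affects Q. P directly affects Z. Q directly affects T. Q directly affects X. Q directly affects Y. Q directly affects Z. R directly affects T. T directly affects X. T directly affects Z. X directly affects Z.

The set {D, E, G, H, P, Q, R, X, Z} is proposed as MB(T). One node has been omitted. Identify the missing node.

N

Recall MB(v) = parents ∪ children ∪ spouses, where spouses are the other parents of v's children.
T's children: X, Z.
Pa(T) = {G, Q, R}.
For each child, the remaining parents (spouses of T):
  X's other parents are D, E, G, N, Q.
  parents(Z) \ {T} = {H, N, P, Q, X}.
MB(T) = {D, E, G, H, N, P, Q, R, X, Z}.
Comparing with the claimed set, N is missing.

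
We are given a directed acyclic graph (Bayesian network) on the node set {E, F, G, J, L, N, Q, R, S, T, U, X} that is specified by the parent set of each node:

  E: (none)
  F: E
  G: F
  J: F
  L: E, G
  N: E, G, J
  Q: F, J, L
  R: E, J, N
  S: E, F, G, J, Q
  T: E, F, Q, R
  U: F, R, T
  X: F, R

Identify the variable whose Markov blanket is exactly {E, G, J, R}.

N

The target node must have every member of {E, G, J, R} as a parent, child, or co-parent, and no others.
Parents of N: E, G, J; children: R; co-parents: E, J.
These exactly cover the given set, so the node is N.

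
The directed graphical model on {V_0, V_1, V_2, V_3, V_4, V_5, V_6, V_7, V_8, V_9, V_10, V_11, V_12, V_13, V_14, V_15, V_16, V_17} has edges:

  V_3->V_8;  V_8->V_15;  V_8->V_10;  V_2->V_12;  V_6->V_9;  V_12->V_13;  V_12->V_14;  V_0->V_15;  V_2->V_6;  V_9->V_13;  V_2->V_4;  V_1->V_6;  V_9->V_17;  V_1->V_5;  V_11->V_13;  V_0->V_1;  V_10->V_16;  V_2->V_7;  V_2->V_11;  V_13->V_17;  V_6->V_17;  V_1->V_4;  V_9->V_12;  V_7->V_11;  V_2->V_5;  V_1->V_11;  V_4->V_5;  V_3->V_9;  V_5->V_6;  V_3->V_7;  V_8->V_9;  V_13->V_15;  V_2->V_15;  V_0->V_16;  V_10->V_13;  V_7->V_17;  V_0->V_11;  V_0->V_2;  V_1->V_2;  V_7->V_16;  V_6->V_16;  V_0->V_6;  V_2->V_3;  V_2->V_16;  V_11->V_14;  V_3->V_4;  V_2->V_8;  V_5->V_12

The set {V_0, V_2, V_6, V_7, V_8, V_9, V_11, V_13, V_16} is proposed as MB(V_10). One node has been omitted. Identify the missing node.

V_12

V_10's parents: V_8.
V_10's children: V_13, V_16.
For each child, the remaining parents (spouses of V_10):
  parents(V_13) \ {V_10} = {V_9, V_11, V_12}.
  V_16 also has parents V_0, V_2, V_6, V_7.
MB(V_10) = {V_0, V_2, V_6, V_7, V_8, V_9, V_11, V_12, V_13, V_16}.
Comparing with the claimed set, V_12 is missing.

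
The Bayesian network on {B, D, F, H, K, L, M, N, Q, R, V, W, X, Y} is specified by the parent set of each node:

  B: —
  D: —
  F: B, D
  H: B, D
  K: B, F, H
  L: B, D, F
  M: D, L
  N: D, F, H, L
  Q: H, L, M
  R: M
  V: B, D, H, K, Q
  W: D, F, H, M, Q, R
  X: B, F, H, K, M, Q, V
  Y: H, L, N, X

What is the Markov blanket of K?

K's children: V, X.
K has parents B, F, H.
Other parents of K's children:
  V's other parents are B, D, H, Q.
  parents(X) \ {K} = {B, F, H, M, Q, V}.
Union: {B, F, H} ∪ {V, X} ∪ {B, D, F, H, M, Q, V} = {B, D, F, H, M, Q, V, X}.

{B, D, F, H, M, Q, V, X}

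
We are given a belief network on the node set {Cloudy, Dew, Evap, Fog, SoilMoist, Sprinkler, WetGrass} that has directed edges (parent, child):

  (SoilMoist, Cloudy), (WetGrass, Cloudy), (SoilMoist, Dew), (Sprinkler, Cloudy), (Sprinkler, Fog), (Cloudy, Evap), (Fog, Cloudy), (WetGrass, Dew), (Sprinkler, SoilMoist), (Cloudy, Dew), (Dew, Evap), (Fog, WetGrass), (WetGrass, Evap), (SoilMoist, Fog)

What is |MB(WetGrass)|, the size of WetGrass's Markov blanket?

Recall MB(v) = parents ∪ children ∪ spouses, where spouses are the other parents of v's children.
Parents of WetGrass: Fog.
Ch(WetGrass) = {Cloudy, Dew, Evap}.
Parents of each child, excluding WetGrass:
  parents(Cloudy) \ {WetGrass} = {Fog, SoilMoist, Sprinkler}.
  Dew also has parents Cloudy, SoilMoist.
  Evap's other parents are Cloudy, Dew.
MB(WetGrass) = {Cloudy, Dew, Evap, Fog, SoilMoist, Sprinkler}, which has 6 nodes.

6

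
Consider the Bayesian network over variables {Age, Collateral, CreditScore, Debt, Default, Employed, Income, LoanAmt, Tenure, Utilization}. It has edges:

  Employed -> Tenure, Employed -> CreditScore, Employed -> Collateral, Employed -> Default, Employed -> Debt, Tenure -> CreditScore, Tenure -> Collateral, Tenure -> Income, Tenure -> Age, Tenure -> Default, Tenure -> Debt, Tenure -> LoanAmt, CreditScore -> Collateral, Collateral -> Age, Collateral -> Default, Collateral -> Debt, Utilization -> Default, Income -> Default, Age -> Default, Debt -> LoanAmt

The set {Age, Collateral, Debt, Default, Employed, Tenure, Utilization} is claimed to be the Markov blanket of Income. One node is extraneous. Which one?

Debt

The Markov blanket of a node is its parents, its children, and the other parents of its children.
Income has child Default.
Pa(Income) = {Tenure}.
Co-parents of Income (other parents of its children):
  parents(Default) \ {Income} = {Age, Collateral, Employed, Tenure, Utilization}.
MB(Income) = {Age, Collateral, Default, Employed, Tenure, Utilization}.
Debt is neither a parent, child, nor co-parent of Income, so it does not belong.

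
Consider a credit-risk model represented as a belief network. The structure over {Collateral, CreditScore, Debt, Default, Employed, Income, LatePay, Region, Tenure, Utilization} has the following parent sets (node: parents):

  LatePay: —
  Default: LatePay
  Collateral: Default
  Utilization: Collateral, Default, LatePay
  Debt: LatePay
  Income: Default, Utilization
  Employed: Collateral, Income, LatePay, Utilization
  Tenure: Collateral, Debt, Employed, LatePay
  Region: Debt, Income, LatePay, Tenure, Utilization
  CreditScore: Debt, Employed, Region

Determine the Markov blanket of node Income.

{Collateral, Debt, Default, Employed, LatePay, Region, Tenure, Utilization}

Income has parents Default, Utilization.
Children of Income: Employed, Region.
Parents of each child, excluding Income:
  parents(Employed) \ {Income} = {Collateral, LatePay, Utilization}.
  Region's other parents are Debt, LatePay, Tenure, Utilization.
Union: {Default, Utilization} ∪ {Employed, Region} ∪ {Collateral, Debt, LatePay, Tenure, Utilization} = {Collateral, Debt, Default, Employed, LatePay, Region, Tenure, Utilization}.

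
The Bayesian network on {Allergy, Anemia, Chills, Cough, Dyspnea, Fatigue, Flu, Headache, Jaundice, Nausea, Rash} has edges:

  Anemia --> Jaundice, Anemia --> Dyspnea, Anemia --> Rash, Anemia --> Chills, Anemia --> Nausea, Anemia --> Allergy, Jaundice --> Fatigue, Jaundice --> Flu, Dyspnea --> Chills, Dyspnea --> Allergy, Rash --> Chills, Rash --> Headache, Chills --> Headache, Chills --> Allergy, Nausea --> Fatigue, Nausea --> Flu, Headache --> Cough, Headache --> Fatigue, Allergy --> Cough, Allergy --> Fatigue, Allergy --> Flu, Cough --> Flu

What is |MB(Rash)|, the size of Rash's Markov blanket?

4

The Markov blanket of a node is its parents, its children, and the other parents of its children.
Parents of Rash: Anemia.
Rash's children: Chills, Headache.
Parents of each child, excluding Rash:
  Chills also has parents Anemia, Dyspnea.
  Headache also has parent Chills.
MB(Rash) = {Anemia, Chills, Dyspnea, Headache}, which has 4 nodes.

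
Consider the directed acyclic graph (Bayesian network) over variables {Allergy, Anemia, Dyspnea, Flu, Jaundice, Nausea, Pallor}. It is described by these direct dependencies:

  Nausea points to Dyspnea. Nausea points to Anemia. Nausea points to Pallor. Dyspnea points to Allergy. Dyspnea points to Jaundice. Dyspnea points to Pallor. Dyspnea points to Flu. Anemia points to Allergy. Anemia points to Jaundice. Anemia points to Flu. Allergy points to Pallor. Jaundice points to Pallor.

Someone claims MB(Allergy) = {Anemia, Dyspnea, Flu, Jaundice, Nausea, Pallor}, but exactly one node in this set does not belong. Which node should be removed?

Flu

A node's Markov blanket = Pa ∪ Ch ∪ (parents of Ch other than the node itself).
Allergy has parents Anemia, Dyspnea.
Allergy has child Pallor.
For each child, the remaining parents (spouses of Allergy):
  Pallor: Dyspnea, Jaundice, Nausea
MB(Allergy) = {Anemia, Dyspnea, Jaundice, Nausea, Pallor}.
Flu is neither a parent, child, nor co-parent of Allergy, so it does not belong.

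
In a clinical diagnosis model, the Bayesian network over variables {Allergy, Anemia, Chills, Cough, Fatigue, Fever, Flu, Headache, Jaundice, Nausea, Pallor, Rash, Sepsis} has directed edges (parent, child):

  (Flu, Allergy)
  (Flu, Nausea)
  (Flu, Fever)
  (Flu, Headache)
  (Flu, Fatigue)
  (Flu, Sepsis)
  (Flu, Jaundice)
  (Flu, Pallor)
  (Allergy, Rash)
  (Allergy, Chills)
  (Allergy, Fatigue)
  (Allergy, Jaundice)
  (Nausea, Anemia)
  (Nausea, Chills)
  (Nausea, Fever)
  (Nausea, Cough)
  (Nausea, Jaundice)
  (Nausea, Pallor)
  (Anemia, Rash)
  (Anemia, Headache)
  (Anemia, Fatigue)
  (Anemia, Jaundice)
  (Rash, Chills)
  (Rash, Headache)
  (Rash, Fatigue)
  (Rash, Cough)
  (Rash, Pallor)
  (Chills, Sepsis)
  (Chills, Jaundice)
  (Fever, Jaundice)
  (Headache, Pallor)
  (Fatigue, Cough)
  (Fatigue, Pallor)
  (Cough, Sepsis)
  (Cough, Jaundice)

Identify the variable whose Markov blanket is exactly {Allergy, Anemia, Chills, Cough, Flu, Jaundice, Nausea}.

Fever

The target node must have every member of {Allergy, Anemia, Chills, Cough, Flu, Jaundice, Nausea} as a parent, child, or co-parent, and no others.
Parents of Fever: Flu, Nausea; children: Jaundice; co-parents: Allergy, Anemia, Chills, Cough, Flu, Nausea.
These exactly cover the given set, so the node is Fever.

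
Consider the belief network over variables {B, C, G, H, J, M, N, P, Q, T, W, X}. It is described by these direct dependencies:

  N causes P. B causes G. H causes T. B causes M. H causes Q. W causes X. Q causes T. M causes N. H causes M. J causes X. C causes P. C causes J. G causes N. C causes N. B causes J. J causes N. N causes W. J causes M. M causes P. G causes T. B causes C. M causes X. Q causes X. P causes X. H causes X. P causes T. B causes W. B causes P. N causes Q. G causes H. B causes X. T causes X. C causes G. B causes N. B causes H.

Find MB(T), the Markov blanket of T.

{B, G, H, J, M, P, Q, W, X}

By definition, MB(T) is built from T's parents, T's children, and the co-parents of T.
T has parents G, H, P, Q.
T's children: X.
Co-parents of T (other parents of its children):
  X also has parents B, H, J, M, P, Q, W.
MB(T) = {B, G, H, J, M, P, Q, W, X}.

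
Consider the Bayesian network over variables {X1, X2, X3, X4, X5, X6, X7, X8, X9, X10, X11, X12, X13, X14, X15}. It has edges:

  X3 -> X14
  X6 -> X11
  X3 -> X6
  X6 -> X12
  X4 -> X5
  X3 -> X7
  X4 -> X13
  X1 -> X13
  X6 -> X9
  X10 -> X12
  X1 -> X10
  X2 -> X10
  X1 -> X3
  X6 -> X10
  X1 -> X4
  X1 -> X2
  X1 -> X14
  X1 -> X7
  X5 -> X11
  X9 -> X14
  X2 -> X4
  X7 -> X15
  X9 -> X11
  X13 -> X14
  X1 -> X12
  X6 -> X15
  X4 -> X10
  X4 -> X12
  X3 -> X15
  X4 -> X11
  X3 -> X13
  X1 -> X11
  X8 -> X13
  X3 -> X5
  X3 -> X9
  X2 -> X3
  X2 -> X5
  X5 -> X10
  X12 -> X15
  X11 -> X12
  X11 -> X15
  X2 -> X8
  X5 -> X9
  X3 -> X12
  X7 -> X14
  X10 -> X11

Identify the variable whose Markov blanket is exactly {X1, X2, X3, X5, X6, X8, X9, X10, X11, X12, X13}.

X4

The target node must have every member of {X1, X2, X3, X5, X6, X8, X9, X10, X11, X12, X13} as a parent, child, or co-parent, and no others.
Parents of X4: X1, X2; children: X5, X10, X11, X12, X13; co-parents: X1, X2, X3, X5, X6, X8, X9, X10, X11.
These exactly cover the given set, so the node is X4.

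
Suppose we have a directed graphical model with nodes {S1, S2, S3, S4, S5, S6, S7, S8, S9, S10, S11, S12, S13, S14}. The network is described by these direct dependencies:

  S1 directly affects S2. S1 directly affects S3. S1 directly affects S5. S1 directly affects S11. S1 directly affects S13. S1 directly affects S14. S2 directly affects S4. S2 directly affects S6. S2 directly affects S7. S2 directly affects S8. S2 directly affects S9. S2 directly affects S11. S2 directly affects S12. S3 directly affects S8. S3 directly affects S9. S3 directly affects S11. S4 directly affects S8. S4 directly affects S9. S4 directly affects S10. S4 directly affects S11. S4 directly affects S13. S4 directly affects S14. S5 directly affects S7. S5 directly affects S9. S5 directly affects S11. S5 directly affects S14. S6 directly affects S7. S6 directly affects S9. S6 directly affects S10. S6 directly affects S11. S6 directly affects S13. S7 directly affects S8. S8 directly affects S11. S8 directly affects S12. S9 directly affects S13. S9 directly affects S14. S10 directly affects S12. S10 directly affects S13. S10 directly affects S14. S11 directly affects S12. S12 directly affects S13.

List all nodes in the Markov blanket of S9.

A node's Markov blanket = Pa ∪ Ch ∪ (parents of Ch other than the node itself).
S9 has parents S2, S3, S4, S5, S6.
Ch(S9) = {S13, S14}.
Co-parents of S9 (other parents of its children):
  S13's other parents are S1, S4, S6, S10, S12.
  S14's other parents are S1, S4, S5, S10.
So the Markov blanket of S9 is {S1, S2, S3, S4, S5, S6, S10, S12, S13, S14}.

{S1, S2, S3, S4, S5, S6, S10, S12, S13, S14}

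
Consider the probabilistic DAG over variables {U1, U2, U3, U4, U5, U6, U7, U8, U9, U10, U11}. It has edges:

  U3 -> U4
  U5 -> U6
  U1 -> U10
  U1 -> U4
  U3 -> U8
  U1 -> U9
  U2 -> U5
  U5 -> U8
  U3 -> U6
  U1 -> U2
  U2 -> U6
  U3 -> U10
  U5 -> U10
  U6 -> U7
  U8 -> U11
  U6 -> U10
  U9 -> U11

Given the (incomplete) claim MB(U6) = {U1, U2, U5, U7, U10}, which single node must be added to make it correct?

U3

U6 has children U7, U10.
Parents of U6: U2, U3, U5.
Co-parents of U6 (other parents of its children):
  U7: —
  U10: U1, U3, U5
MB(U6) = {U1, U2, U3, U5, U7, U10}.
Comparing with the claimed set, U3 is missing.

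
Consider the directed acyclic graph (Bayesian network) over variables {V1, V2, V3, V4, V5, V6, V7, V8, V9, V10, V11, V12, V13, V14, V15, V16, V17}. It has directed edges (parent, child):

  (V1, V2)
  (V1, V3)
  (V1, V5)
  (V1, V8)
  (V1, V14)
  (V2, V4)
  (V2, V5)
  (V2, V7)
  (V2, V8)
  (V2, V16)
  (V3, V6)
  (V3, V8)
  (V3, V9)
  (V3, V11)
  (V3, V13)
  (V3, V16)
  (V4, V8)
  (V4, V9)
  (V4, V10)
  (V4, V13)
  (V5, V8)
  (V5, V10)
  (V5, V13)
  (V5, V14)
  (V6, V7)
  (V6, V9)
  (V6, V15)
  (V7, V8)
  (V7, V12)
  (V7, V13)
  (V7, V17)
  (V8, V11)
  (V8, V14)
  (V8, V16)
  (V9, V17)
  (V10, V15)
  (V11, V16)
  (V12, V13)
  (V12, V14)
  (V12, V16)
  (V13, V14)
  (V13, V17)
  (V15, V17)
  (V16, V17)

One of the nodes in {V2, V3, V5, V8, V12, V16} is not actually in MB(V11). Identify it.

V11 has parents V3, V8.
Children of V11: V16.
Other parents of V11's children:
  V16: V2, V3, V8, V12
MB(V11) = {V2, V3, V8, V12, V16}.
V5 is neither a parent, child, nor co-parent of V11, so it does not belong.

V5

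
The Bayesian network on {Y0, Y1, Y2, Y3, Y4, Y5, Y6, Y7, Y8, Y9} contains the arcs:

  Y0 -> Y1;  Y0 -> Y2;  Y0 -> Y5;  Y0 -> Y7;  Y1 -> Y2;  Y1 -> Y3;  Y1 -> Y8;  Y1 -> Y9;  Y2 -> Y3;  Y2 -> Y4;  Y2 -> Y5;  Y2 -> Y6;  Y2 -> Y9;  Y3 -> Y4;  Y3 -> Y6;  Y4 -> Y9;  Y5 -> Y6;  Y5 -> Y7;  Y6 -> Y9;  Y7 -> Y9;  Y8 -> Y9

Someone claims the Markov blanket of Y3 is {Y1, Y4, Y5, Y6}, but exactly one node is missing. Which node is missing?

Y2

By definition, MB(Y3) is built from Y3's parents, Y3's children, and the co-parents of Y3.
Children of Y3: Y4, Y6.
Parents of Y3: Y1, Y2.
For each child, the remaining parents (spouses of Y3):
  Y4 also has parent Y2.
  parents(Y6) \ {Y3} = {Y2, Y5}.
MB(Y3) = {Y1, Y2, Y4, Y5, Y6}.
Comparing with the claimed set, Y2 is missing.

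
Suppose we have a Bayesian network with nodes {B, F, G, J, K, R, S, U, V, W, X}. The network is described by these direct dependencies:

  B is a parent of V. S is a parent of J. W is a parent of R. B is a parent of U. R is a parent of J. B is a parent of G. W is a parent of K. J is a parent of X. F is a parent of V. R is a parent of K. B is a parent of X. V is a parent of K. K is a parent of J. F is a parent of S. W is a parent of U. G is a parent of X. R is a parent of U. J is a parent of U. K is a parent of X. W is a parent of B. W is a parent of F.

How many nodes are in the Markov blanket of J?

Recall MB(v) = parents ∪ children ∪ spouses, where spouses are the other parents of v's children.
Pa(J) = {K, R, S}.
Children of J: U, X.
Other parents of J's children:
  X also has parents B, G, K.
  U also has parents B, R, W.
MB(J) = {B, G, K, R, S, U, W, X}, which has 8 nodes.

8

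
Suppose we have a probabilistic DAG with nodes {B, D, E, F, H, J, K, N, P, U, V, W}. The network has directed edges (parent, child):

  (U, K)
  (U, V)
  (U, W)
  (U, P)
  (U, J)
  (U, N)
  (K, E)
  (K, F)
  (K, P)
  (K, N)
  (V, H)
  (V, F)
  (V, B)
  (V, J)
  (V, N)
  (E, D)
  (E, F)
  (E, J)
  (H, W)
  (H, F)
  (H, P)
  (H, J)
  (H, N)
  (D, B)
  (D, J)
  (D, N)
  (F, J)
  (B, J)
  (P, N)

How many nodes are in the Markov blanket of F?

8

Pa(F) = {E, H, K, V}.
F's children: J.
Parents of each child, excluding F:
  J's other parents are B, D, E, H, U, V.
MB(F) = {B, D, E, H, J, K, U, V}, which has 8 nodes.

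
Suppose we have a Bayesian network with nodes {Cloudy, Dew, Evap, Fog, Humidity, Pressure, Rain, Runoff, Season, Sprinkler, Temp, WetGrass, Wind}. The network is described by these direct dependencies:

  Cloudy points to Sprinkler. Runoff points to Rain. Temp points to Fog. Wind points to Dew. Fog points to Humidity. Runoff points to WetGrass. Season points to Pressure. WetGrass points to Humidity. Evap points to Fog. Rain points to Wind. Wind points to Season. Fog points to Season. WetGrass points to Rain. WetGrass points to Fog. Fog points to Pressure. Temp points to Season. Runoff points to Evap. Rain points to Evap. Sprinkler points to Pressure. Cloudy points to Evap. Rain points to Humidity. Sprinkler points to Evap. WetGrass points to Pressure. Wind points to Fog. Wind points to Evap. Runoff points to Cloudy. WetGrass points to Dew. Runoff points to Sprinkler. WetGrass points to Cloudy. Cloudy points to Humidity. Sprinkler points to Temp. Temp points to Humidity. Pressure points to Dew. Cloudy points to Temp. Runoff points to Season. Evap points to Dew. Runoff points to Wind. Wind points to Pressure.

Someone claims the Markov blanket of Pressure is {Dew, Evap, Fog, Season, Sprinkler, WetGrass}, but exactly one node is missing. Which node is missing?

Pressure's children: Dew.
Pa(Pressure) = {Fog, Season, Sprinkler, WetGrass, Wind}.
For each child, the remaining parents (spouses of Pressure):
  Dew's other parents are Evap, WetGrass, Wind.
MB(Pressure) = {Dew, Evap, Fog, Season, Sprinkler, WetGrass, Wind}.
Comparing with the claimed set, Wind is missing.

Wind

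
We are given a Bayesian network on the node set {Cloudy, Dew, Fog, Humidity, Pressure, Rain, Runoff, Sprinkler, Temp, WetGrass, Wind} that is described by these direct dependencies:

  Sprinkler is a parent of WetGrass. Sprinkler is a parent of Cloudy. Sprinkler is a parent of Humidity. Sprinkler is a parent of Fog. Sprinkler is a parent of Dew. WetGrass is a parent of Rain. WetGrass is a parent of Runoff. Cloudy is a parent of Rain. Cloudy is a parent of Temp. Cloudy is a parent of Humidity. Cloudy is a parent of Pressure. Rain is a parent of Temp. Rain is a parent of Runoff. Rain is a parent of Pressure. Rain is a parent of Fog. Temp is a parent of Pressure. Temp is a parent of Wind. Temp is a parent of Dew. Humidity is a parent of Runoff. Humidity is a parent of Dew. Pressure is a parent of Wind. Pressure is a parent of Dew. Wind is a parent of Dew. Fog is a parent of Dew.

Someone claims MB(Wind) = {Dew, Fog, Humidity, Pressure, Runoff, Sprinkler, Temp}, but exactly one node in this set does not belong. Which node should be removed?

Wind's parents: Pressure, Temp.
Wind has child Dew.
Parents of each child, excluding Wind:
  Dew also has parents Fog, Humidity, Pressure, Sprinkler, Temp.
MB(Wind) = {Dew, Fog, Humidity, Pressure, Sprinkler, Temp}.
Runoff is neither a parent, child, nor co-parent of Wind, so it does not belong.

Runoff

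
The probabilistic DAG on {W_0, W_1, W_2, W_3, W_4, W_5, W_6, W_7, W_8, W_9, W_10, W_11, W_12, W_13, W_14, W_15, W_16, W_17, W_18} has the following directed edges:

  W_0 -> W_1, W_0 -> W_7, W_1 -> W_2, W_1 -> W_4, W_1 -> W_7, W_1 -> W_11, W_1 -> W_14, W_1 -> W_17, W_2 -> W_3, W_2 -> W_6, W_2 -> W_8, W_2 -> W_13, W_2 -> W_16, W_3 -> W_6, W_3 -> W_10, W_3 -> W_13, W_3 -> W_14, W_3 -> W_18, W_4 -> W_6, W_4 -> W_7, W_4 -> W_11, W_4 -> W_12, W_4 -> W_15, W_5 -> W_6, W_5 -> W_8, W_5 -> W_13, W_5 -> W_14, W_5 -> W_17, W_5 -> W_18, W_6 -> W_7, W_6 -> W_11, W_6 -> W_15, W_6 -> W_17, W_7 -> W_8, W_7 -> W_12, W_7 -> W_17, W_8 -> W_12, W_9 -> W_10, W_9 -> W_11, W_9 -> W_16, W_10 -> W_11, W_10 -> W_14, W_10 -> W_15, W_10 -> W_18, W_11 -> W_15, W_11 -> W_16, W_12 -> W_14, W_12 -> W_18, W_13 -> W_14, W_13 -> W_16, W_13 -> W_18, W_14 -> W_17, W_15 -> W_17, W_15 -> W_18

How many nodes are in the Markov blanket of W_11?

9

Parents of W_11: W_1, W_4, W_6, W_9, W_10.
W_11's children: W_15, W_16.
Other parents of W_11's children:
  W_15's other parents are W_4, W_6, W_10.
  W_16's other parents are W_2, W_9, W_13.
MB(W_11) = {W_1, W_2, W_4, W_6, W_9, W_10, W_13, W_15, W_16}, which has 9 nodes.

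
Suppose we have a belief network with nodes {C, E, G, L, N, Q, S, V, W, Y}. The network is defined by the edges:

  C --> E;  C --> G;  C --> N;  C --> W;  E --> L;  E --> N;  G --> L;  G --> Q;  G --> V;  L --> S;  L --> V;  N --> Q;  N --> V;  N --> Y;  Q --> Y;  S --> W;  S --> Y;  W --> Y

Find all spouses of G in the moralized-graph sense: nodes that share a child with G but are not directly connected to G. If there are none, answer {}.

{E, N}

Children of G: L, Q, V.
  L: E
  Q: N
  V: L, N
Excluding nodes already adjacent to G (C, L, Q, V), the co-parent-only contribution is {E, N}.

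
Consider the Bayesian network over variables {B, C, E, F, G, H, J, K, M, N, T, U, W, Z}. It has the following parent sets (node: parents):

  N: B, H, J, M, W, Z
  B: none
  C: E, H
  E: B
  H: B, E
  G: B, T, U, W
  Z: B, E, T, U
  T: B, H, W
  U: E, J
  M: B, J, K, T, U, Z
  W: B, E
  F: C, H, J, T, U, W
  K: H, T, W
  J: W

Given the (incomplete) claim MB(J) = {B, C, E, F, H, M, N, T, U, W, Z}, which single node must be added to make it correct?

K

Pa(J) = {W}.
J's children: F, M, N, U.
Parents of each child, excluding J:
  U: E
  F: C, H, T, U, W
  M: B, K, T, U, Z
  N: B, H, M, W, Z
MB(J) = {B, C, E, F, H, K, M, N, T, U, W, Z}.
Comparing with the claimed set, K is missing.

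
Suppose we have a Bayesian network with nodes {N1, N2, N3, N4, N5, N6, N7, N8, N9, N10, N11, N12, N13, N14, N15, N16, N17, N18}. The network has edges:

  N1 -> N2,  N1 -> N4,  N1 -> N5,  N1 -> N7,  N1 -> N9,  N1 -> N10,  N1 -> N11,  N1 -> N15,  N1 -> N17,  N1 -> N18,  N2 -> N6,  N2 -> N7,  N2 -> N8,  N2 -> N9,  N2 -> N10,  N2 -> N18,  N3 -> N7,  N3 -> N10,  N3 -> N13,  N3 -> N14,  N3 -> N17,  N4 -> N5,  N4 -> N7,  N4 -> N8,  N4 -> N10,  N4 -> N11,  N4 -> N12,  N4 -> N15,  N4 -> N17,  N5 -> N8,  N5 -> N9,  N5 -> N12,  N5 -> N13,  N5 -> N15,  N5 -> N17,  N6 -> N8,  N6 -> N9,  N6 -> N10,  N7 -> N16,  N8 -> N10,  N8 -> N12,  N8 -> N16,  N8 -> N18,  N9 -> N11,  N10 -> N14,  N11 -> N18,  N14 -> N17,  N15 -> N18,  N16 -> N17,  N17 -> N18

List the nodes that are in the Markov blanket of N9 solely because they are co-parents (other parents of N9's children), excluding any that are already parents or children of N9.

Children of N9: N11.
  N11 also has parents N1, N4.
Excluding nodes already adjacent to N9 (N1, N2, N5, N6, N11), the co-parent-only contribution is {N4}.

{N4}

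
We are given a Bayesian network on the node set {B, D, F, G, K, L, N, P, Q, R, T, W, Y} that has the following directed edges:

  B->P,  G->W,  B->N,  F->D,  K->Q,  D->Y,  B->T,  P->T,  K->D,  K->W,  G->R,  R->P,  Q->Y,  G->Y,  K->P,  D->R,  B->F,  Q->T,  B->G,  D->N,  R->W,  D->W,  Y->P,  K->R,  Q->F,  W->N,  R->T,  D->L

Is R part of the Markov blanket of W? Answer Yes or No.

R is a parent of W.
So R ∈ MB(W).

Yes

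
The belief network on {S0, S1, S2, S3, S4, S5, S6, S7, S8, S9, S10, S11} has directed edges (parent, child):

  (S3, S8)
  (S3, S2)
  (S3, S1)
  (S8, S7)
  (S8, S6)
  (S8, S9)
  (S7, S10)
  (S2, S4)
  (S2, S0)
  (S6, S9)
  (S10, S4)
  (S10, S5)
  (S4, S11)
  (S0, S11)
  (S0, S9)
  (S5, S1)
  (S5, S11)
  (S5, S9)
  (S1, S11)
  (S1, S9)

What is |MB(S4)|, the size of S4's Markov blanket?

Pa(S4) = {S2, S10}.
Ch(S4) = {S11}.
Other parents of S4's children:
  S11: S0, S1, S5
MB(S4) = {S0, S1, S2, S5, S10, S11}, which has 6 nodes.

6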